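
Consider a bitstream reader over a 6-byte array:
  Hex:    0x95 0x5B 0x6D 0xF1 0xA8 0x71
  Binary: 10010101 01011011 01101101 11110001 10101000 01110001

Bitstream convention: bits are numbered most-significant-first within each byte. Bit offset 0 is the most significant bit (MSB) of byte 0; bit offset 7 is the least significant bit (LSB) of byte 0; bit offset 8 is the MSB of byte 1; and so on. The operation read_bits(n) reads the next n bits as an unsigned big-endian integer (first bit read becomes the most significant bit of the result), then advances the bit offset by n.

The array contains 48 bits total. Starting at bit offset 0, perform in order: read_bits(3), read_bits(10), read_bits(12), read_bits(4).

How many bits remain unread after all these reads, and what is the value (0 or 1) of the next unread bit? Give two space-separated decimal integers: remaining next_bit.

Read 1: bits[0:3] width=3 -> value=4 (bin 100); offset now 3 = byte 0 bit 3; 45 bits remain
Read 2: bits[3:13] width=10 -> value=683 (bin 1010101011); offset now 13 = byte 1 bit 5; 35 bits remain
Read 3: bits[13:25] width=12 -> value=1755 (bin 011011011011); offset now 25 = byte 3 bit 1; 23 bits remain
Read 4: bits[25:29] width=4 -> value=14 (bin 1110); offset now 29 = byte 3 bit 5; 19 bits remain

Answer: 19 0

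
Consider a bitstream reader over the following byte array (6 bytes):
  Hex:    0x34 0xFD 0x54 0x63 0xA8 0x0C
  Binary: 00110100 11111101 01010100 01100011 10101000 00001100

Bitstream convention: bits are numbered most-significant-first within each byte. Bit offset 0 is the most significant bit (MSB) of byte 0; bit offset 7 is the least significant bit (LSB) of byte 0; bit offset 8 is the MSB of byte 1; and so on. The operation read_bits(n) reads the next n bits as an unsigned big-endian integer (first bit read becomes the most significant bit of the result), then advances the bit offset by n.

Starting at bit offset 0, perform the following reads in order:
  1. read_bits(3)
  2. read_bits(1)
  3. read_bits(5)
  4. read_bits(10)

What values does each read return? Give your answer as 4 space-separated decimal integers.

Read 1: bits[0:3] width=3 -> value=1 (bin 001); offset now 3 = byte 0 bit 3; 45 bits remain
Read 2: bits[3:4] width=1 -> value=1 (bin 1); offset now 4 = byte 0 bit 4; 44 bits remain
Read 3: bits[4:9] width=5 -> value=9 (bin 01001); offset now 9 = byte 1 bit 1; 39 bits remain
Read 4: bits[9:19] width=10 -> value=1002 (bin 1111101010); offset now 19 = byte 2 bit 3; 29 bits remain

Answer: 1 1 9 1002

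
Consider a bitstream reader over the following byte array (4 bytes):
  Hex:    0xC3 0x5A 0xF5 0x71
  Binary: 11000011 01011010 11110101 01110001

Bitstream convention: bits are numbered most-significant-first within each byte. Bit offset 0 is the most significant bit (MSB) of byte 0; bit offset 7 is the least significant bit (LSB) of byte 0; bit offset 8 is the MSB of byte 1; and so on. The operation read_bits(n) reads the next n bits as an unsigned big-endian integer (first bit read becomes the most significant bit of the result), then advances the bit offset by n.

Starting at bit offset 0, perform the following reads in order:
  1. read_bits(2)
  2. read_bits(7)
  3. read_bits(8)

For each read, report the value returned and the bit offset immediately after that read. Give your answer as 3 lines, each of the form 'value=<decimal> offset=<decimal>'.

Answer: value=3 offset=2
value=6 offset=9
value=181 offset=17

Derivation:
Read 1: bits[0:2] width=2 -> value=3 (bin 11); offset now 2 = byte 0 bit 2; 30 bits remain
Read 2: bits[2:9] width=7 -> value=6 (bin 0000110); offset now 9 = byte 1 bit 1; 23 bits remain
Read 3: bits[9:17] width=8 -> value=181 (bin 10110101); offset now 17 = byte 2 bit 1; 15 bits remain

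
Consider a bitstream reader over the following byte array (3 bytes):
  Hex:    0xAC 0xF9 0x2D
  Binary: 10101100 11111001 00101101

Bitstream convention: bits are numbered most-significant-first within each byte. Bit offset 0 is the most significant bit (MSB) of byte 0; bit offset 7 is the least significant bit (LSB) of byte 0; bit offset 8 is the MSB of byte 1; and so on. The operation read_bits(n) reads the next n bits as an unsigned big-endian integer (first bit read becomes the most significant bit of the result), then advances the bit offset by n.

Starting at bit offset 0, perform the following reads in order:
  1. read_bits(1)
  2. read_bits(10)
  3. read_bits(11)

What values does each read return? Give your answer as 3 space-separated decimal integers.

Answer: 1 359 1611

Derivation:
Read 1: bits[0:1] width=1 -> value=1 (bin 1); offset now 1 = byte 0 bit 1; 23 bits remain
Read 2: bits[1:11] width=10 -> value=359 (bin 0101100111); offset now 11 = byte 1 bit 3; 13 bits remain
Read 3: bits[11:22] width=11 -> value=1611 (bin 11001001011); offset now 22 = byte 2 bit 6; 2 bits remain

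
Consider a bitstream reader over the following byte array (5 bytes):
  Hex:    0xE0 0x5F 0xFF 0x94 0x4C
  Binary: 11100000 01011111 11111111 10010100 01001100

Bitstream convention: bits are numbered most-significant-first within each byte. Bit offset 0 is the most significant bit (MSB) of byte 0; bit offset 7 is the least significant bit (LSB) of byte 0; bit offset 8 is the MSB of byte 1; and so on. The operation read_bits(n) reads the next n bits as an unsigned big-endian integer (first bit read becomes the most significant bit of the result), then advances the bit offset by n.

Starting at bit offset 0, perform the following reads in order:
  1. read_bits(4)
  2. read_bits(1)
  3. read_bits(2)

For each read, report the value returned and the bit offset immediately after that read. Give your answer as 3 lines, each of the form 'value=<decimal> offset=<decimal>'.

Answer: value=14 offset=4
value=0 offset=5
value=0 offset=7

Derivation:
Read 1: bits[0:4] width=4 -> value=14 (bin 1110); offset now 4 = byte 0 bit 4; 36 bits remain
Read 2: bits[4:5] width=1 -> value=0 (bin 0); offset now 5 = byte 0 bit 5; 35 bits remain
Read 3: bits[5:7] width=2 -> value=0 (bin 00); offset now 7 = byte 0 bit 7; 33 bits remain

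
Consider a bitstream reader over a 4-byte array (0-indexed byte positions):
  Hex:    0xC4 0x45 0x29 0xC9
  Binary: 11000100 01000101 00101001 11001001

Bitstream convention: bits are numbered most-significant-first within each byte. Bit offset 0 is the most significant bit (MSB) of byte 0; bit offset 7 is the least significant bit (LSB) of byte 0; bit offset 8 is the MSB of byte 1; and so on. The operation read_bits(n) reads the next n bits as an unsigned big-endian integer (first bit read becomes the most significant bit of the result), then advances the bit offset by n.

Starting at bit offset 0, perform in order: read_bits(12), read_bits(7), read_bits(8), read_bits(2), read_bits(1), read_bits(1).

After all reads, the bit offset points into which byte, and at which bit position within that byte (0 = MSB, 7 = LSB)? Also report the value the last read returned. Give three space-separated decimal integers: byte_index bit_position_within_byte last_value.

Read 1: bits[0:12] width=12 -> value=3140 (bin 110001000100); offset now 12 = byte 1 bit 4; 20 bits remain
Read 2: bits[12:19] width=7 -> value=41 (bin 0101001); offset now 19 = byte 2 bit 3; 13 bits remain
Read 3: bits[19:27] width=8 -> value=78 (bin 01001110); offset now 27 = byte 3 bit 3; 5 bits remain
Read 4: bits[27:29] width=2 -> value=1 (bin 01); offset now 29 = byte 3 bit 5; 3 bits remain
Read 5: bits[29:30] width=1 -> value=0 (bin 0); offset now 30 = byte 3 bit 6; 2 bits remain
Read 6: bits[30:31] width=1 -> value=0 (bin 0); offset now 31 = byte 3 bit 7; 1 bits remain

Answer: 3 7 0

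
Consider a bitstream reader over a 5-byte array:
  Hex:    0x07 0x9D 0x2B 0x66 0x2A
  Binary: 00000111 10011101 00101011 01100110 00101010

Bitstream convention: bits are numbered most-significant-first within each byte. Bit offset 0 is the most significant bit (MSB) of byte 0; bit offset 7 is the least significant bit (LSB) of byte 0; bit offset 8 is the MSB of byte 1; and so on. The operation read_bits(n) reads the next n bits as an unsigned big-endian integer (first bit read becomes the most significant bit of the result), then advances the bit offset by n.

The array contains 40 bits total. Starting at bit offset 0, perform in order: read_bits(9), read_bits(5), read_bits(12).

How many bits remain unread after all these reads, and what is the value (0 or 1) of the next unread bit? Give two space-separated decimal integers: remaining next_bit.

Read 1: bits[0:9] width=9 -> value=15 (bin 000001111); offset now 9 = byte 1 bit 1; 31 bits remain
Read 2: bits[9:14] width=5 -> value=7 (bin 00111); offset now 14 = byte 1 bit 6; 26 bits remain
Read 3: bits[14:26] width=12 -> value=1197 (bin 010010101101); offset now 26 = byte 3 bit 2; 14 bits remain

Answer: 14 1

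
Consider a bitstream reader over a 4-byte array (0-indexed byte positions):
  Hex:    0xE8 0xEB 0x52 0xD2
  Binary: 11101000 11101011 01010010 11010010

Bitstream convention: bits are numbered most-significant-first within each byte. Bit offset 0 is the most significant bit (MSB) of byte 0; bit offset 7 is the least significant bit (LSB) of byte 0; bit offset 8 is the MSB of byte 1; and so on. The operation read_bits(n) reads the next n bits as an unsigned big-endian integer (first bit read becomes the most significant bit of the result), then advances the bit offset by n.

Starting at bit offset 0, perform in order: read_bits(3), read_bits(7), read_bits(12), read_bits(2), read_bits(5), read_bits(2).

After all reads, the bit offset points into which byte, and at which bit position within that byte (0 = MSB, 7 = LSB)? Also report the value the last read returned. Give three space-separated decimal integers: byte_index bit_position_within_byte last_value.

Read 1: bits[0:3] width=3 -> value=7 (bin 111); offset now 3 = byte 0 bit 3; 29 bits remain
Read 2: bits[3:10] width=7 -> value=35 (bin 0100011); offset now 10 = byte 1 bit 2; 22 bits remain
Read 3: bits[10:22] width=12 -> value=2772 (bin 101011010100); offset now 22 = byte 2 bit 6; 10 bits remain
Read 4: bits[22:24] width=2 -> value=2 (bin 10); offset now 24 = byte 3 bit 0; 8 bits remain
Read 5: bits[24:29] width=5 -> value=26 (bin 11010); offset now 29 = byte 3 bit 5; 3 bits remain
Read 6: bits[29:31] width=2 -> value=1 (bin 01); offset now 31 = byte 3 bit 7; 1 bits remain

Answer: 3 7 1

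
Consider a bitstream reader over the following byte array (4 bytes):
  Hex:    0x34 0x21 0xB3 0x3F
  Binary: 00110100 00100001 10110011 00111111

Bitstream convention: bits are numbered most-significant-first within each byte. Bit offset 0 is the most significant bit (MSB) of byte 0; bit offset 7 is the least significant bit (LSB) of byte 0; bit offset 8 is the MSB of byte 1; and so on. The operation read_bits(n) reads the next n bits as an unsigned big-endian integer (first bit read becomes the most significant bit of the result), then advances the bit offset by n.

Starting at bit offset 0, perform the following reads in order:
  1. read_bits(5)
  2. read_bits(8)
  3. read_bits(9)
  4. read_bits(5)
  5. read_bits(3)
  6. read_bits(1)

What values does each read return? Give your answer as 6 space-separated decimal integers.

Answer: 6 132 108 25 7 1

Derivation:
Read 1: bits[0:5] width=5 -> value=6 (bin 00110); offset now 5 = byte 0 bit 5; 27 bits remain
Read 2: bits[5:13] width=8 -> value=132 (bin 10000100); offset now 13 = byte 1 bit 5; 19 bits remain
Read 3: bits[13:22] width=9 -> value=108 (bin 001101100); offset now 22 = byte 2 bit 6; 10 bits remain
Read 4: bits[22:27] width=5 -> value=25 (bin 11001); offset now 27 = byte 3 bit 3; 5 bits remain
Read 5: bits[27:30] width=3 -> value=7 (bin 111); offset now 30 = byte 3 bit 6; 2 bits remain
Read 6: bits[30:31] width=1 -> value=1 (bin 1); offset now 31 = byte 3 bit 7; 1 bits remain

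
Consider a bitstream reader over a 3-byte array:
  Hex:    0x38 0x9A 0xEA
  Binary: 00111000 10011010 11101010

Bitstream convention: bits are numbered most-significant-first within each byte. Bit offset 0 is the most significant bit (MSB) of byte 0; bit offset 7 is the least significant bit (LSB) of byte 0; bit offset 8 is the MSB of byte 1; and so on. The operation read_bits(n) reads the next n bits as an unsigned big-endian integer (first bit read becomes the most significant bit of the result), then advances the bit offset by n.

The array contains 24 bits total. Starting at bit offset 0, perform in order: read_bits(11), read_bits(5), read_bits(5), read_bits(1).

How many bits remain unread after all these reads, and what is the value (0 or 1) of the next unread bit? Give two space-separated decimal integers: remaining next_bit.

Read 1: bits[0:11] width=11 -> value=452 (bin 00111000100); offset now 11 = byte 1 bit 3; 13 bits remain
Read 2: bits[11:16] width=5 -> value=26 (bin 11010); offset now 16 = byte 2 bit 0; 8 bits remain
Read 3: bits[16:21] width=5 -> value=29 (bin 11101); offset now 21 = byte 2 bit 5; 3 bits remain
Read 4: bits[21:22] width=1 -> value=0 (bin 0); offset now 22 = byte 2 bit 6; 2 bits remain

Answer: 2 1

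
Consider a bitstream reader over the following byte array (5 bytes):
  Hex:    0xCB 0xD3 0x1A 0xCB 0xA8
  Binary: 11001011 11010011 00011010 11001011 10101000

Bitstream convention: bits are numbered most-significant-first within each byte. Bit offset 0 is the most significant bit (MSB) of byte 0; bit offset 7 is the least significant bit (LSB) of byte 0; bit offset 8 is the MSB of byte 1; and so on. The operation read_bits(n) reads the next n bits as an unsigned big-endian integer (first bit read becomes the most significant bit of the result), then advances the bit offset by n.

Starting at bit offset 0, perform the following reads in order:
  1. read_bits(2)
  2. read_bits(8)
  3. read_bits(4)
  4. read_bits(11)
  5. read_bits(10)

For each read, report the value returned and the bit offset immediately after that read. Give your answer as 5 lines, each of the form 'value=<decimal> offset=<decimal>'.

Read 1: bits[0:2] width=2 -> value=3 (bin 11); offset now 2 = byte 0 bit 2; 38 bits remain
Read 2: bits[2:10] width=8 -> value=47 (bin 00101111); offset now 10 = byte 1 bit 2; 30 bits remain
Read 3: bits[10:14] width=4 -> value=4 (bin 0100); offset now 14 = byte 1 bit 6; 26 bits remain
Read 4: bits[14:25] width=11 -> value=1589 (bin 11000110101); offset now 25 = byte 3 bit 1; 15 bits remain
Read 5: bits[25:35] width=10 -> value=605 (bin 1001011101); offset now 35 = byte 4 bit 3; 5 bits remain

Answer: value=3 offset=2
value=47 offset=10
value=4 offset=14
value=1589 offset=25
value=605 offset=35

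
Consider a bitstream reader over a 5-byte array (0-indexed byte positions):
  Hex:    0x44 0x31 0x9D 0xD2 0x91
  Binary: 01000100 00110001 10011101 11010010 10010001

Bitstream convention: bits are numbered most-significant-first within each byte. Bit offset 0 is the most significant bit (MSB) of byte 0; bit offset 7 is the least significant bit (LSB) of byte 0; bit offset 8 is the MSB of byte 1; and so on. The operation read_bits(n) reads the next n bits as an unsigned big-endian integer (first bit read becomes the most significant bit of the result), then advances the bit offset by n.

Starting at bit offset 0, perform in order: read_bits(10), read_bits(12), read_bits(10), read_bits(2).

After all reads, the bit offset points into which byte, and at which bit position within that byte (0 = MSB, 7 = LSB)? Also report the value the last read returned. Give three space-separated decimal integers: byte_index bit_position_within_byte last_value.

Answer: 4 2 2

Derivation:
Read 1: bits[0:10] width=10 -> value=272 (bin 0100010000); offset now 10 = byte 1 bit 2; 30 bits remain
Read 2: bits[10:22] width=12 -> value=3175 (bin 110001100111); offset now 22 = byte 2 bit 6; 18 bits remain
Read 3: bits[22:32] width=10 -> value=466 (bin 0111010010); offset now 32 = byte 4 bit 0; 8 bits remain
Read 4: bits[32:34] width=2 -> value=2 (bin 10); offset now 34 = byte 4 bit 2; 6 bits remain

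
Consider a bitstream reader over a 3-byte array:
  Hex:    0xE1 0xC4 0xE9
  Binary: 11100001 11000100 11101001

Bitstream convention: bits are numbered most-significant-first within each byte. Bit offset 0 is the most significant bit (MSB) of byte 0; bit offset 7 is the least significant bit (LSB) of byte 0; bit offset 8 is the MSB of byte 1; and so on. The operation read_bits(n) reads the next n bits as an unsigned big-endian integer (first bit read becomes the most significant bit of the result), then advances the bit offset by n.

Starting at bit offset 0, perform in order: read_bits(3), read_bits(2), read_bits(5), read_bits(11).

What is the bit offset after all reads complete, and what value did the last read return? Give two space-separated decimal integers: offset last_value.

Answer: 21 157

Derivation:
Read 1: bits[0:3] width=3 -> value=7 (bin 111); offset now 3 = byte 0 bit 3; 21 bits remain
Read 2: bits[3:5] width=2 -> value=0 (bin 00); offset now 5 = byte 0 bit 5; 19 bits remain
Read 3: bits[5:10] width=5 -> value=7 (bin 00111); offset now 10 = byte 1 bit 2; 14 bits remain
Read 4: bits[10:21] width=11 -> value=157 (bin 00010011101); offset now 21 = byte 2 bit 5; 3 bits remain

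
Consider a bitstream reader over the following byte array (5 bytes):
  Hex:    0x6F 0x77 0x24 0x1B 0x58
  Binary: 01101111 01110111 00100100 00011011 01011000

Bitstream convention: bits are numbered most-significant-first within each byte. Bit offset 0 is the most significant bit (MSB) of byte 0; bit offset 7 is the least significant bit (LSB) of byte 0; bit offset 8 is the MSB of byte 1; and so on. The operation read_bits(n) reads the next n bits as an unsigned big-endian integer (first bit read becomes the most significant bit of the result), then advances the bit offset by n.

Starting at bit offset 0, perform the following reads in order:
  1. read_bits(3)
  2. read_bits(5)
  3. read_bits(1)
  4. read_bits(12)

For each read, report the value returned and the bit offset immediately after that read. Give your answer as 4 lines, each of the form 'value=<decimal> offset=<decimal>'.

Read 1: bits[0:3] width=3 -> value=3 (bin 011); offset now 3 = byte 0 bit 3; 37 bits remain
Read 2: bits[3:8] width=5 -> value=15 (bin 01111); offset now 8 = byte 1 bit 0; 32 bits remain
Read 3: bits[8:9] width=1 -> value=0 (bin 0); offset now 9 = byte 1 bit 1; 31 bits remain
Read 4: bits[9:21] width=12 -> value=3812 (bin 111011100100); offset now 21 = byte 2 bit 5; 19 bits remain

Answer: value=3 offset=3
value=15 offset=8
value=0 offset=9
value=3812 offset=21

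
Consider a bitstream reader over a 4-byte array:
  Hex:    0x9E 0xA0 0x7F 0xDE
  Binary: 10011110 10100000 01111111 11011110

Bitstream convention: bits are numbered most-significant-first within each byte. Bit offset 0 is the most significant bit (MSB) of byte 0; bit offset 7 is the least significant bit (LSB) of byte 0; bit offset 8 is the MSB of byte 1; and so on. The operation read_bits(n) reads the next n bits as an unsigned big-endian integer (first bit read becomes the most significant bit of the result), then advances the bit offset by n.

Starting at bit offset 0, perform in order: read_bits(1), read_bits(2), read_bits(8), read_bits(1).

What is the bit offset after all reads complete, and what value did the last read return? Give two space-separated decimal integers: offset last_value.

Answer: 12 0

Derivation:
Read 1: bits[0:1] width=1 -> value=1 (bin 1); offset now 1 = byte 0 bit 1; 31 bits remain
Read 2: bits[1:3] width=2 -> value=0 (bin 00); offset now 3 = byte 0 bit 3; 29 bits remain
Read 3: bits[3:11] width=8 -> value=245 (bin 11110101); offset now 11 = byte 1 bit 3; 21 bits remain
Read 4: bits[11:12] width=1 -> value=0 (bin 0); offset now 12 = byte 1 bit 4; 20 bits remain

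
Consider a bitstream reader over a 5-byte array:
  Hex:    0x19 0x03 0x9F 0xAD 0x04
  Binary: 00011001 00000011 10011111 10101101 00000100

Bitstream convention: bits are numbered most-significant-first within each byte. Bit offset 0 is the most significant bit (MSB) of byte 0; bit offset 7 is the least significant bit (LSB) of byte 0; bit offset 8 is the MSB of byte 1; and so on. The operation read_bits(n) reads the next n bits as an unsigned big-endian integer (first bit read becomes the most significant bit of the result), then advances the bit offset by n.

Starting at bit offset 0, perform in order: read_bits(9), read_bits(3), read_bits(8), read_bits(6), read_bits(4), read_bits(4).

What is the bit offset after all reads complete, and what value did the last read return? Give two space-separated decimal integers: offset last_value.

Read 1: bits[0:9] width=9 -> value=50 (bin 000110010); offset now 9 = byte 1 bit 1; 31 bits remain
Read 2: bits[9:12] width=3 -> value=0 (bin 000); offset now 12 = byte 1 bit 4; 28 bits remain
Read 3: bits[12:20] width=8 -> value=57 (bin 00111001); offset now 20 = byte 2 bit 4; 20 bits remain
Read 4: bits[20:26] width=6 -> value=62 (bin 111110); offset now 26 = byte 3 bit 2; 14 bits remain
Read 5: bits[26:30] width=4 -> value=11 (bin 1011); offset now 30 = byte 3 bit 6; 10 bits remain
Read 6: bits[30:34] width=4 -> value=4 (bin 0100); offset now 34 = byte 4 bit 2; 6 bits remain

Answer: 34 4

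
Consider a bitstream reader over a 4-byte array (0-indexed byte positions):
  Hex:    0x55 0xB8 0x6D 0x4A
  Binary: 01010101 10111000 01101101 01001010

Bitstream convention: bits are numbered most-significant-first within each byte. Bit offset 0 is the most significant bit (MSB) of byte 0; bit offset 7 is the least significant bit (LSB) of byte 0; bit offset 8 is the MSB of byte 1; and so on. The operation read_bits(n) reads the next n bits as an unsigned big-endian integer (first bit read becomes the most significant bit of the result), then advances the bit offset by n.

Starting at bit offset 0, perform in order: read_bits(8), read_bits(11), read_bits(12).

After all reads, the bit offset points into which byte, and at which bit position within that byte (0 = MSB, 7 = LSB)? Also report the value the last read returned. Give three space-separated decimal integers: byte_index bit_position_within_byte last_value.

Answer: 3 7 1701

Derivation:
Read 1: bits[0:8] width=8 -> value=85 (bin 01010101); offset now 8 = byte 1 bit 0; 24 bits remain
Read 2: bits[8:19] width=11 -> value=1475 (bin 10111000011); offset now 19 = byte 2 bit 3; 13 bits remain
Read 3: bits[19:31] width=12 -> value=1701 (bin 011010100101); offset now 31 = byte 3 bit 7; 1 bits remain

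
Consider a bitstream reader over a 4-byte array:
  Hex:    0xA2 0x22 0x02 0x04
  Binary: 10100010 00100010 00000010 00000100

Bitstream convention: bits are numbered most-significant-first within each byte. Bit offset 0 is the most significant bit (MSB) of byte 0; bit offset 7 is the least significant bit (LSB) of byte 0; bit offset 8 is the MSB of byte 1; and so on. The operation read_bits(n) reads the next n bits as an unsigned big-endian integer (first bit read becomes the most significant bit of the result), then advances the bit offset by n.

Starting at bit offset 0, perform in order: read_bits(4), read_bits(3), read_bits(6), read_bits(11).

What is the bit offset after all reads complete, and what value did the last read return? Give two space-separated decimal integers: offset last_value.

Read 1: bits[0:4] width=4 -> value=10 (bin 1010); offset now 4 = byte 0 bit 4; 28 bits remain
Read 2: bits[4:7] width=3 -> value=1 (bin 001); offset now 7 = byte 0 bit 7; 25 bits remain
Read 3: bits[7:13] width=6 -> value=4 (bin 000100); offset now 13 = byte 1 bit 5; 19 bits remain
Read 4: bits[13:24] width=11 -> value=514 (bin 01000000010); offset now 24 = byte 3 bit 0; 8 bits remain

Answer: 24 514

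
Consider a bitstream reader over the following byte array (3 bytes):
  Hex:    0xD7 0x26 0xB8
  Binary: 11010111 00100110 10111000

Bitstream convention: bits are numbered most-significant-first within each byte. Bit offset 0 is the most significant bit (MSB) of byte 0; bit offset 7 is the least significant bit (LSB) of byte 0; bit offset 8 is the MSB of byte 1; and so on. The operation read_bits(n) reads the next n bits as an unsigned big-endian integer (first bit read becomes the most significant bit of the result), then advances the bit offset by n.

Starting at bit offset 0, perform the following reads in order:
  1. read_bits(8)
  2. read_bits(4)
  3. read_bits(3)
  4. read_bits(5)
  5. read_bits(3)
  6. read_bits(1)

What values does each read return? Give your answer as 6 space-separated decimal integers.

Read 1: bits[0:8] width=8 -> value=215 (bin 11010111); offset now 8 = byte 1 bit 0; 16 bits remain
Read 2: bits[8:12] width=4 -> value=2 (bin 0010); offset now 12 = byte 1 bit 4; 12 bits remain
Read 3: bits[12:15] width=3 -> value=3 (bin 011); offset now 15 = byte 1 bit 7; 9 bits remain
Read 4: bits[15:20] width=5 -> value=11 (bin 01011); offset now 20 = byte 2 bit 4; 4 bits remain
Read 5: bits[20:23] width=3 -> value=4 (bin 100); offset now 23 = byte 2 bit 7; 1 bits remain
Read 6: bits[23:24] width=1 -> value=0 (bin 0); offset now 24 = byte 3 bit 0; 0 bits remain

Answer: 215 2 3 11 4 0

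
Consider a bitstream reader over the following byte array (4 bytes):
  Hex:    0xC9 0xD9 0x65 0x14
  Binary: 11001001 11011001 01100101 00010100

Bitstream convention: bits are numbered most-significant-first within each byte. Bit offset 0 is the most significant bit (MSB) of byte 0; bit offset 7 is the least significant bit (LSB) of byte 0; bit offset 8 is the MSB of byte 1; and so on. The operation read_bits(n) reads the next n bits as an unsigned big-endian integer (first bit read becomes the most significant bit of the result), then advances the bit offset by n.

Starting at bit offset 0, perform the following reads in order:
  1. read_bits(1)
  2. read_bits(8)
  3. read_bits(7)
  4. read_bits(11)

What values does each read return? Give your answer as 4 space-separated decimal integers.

Read 1: bits[0:1] width=1 -> value=1 (bin 1); offset now 1 = byte 0 bit 1; 31 bits remain
Read 2: bits[1:9] width=8 -> value=147 (bin 10010011); offset now 9 = byte 1 bit 1; 23 bits remain
Read 3: bits[9:16] width=7 -> value=89 (bin 1011001); offset now 16 = byte 2 bit 0; 16 bits remain
Read 4: bits[16:27] width=11 -> value=808 (bin 01100101000); offset now 27 = byte 3 bit 3; 5 bits remain

Answer: 1 147 89 808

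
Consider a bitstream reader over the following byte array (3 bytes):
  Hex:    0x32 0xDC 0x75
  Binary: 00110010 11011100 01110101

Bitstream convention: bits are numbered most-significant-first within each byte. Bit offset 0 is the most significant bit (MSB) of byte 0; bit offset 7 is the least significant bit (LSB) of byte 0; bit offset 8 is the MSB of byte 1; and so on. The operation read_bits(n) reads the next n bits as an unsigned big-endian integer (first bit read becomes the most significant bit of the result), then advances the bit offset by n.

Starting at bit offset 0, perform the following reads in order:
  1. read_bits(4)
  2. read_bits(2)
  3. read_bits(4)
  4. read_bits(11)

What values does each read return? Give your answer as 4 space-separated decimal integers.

Read 1: bits[0:4] width=4 -> value=3 (bin 0011); offset now 4 = byte 0 bit 4; 20 bits remain
Read 2: bits[4:6] width=2 -> value=0 (bin 00); offset now 6 = byte 0 bit 6; 18 bits remain
Read 3: bits[6:10] width=4 -> value=11 (bin 1011); offset now 10 = byte 1 bit 2; 14 bits remain
Read 4: bits[10:21] width=11 -> value=910 (bin 01110001110); offset now 21 = byte 2 bit 5; 3 bits remain

Answer: 3 0 11 910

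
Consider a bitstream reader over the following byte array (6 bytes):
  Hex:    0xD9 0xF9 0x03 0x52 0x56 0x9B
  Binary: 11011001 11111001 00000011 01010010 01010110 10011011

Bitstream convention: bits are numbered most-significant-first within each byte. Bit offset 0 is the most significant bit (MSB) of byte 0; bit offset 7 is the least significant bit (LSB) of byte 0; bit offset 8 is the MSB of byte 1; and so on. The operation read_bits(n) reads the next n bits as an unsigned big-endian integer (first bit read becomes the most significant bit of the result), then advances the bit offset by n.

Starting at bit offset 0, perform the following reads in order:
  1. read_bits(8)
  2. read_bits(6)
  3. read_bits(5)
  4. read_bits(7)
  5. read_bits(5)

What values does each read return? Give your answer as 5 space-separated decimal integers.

Read 1: bits[0:8] width=8 -> value=217 (bin 11011001); offset now 8 = byte 1 bit 0; 40 bits remain
Read 2: bits[8:14] width=6 -> value=62 (bin 111110); offset now 14 = byte 1 bit 6; 34 bits remain
Read 3: bits[14:19] width=5 -> value=8 (bin 01000); offset now 19 = byte 2 bit 3; 29 bits remain
Read 4: bits[19:26] width=7 -> value=13 (bin 0001101); offset now 26 = byte 3 bit 2; 22 bits remain
Read 5: bits[26:31] width=5 -> value=9 (bin 01001); offset now 31 = byte 3 bit 7; 17 bits remain

Answer: 217 62 8 13 9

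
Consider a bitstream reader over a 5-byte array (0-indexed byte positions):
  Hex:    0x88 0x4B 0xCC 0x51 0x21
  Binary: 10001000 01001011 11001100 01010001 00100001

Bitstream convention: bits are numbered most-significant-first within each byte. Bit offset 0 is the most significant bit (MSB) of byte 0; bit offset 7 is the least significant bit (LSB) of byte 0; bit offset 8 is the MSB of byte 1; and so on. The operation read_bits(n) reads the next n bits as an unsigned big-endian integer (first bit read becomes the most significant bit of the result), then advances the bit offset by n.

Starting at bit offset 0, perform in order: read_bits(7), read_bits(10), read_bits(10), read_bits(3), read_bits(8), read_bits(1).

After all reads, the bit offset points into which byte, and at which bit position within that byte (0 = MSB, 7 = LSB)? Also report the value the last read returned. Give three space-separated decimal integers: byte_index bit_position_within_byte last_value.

Read 1: bits[0:7] width=7 -> value=68 (bin 1000100); offset now 7 = byte 0 bit 7; 33 bits remain
Read 2: bits[7:17] width=10 -> value=151 (bin 0010010111); offset now 17 = byte 2 bit 1; 23 bits remain
Read 3: bits[17:27] width=10 -> value=610 (bin 1001100010); offset now 27 = byte 3 bit 3; 13 bits remain
Read 4: bits[27:30] width=3 -> value=4 (bin 100); offset now 30 = byte 3 bit 6; 10 bits remain
Read 5: bits[30:38] width=8 -> value=72 (bin 01001000); offset now 38 = byte 4 bit 6; 2 bits remain
Read 6: bits[38:39] width=1 -> value=0 (bin 0); offset now 39 = byte 4 bit 7; 1 bits remain

Answer: 4 7 0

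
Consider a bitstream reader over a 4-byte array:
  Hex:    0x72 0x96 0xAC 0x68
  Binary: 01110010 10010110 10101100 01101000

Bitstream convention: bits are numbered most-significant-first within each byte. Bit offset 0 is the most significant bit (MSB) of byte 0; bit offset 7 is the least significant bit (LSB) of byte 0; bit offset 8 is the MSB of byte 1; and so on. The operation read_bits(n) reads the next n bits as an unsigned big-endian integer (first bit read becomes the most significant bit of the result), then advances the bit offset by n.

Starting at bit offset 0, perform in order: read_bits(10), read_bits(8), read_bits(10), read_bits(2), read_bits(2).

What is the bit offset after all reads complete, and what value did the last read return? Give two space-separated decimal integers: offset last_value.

Read 1: bits[0:10] width=10 -> value=458 (bin 0111001010); offset now 10 = byte 1 bit 2; 22 bits remain
Read 2: bits[10:18] width=8 -> value=90 (bin 01011010); offset now 18 = byte 2 bit 2; 14 bits remain
Read 3: bits[18:28] width=10 -> value=710 (bin 1011000110); offset now 28 = byte 3 bit 4; 4 bits remain
Read 4: bits[28:30] width=2 -> value=2 (bin 10); offset now 30 = byte 3 bit 6; 2 bits remain
Read 5: bits[30:32] width=2 -> value=0 (bin 00); offset now 32 = byte 4 bit 0; 0 bits remain

Answer: 32 0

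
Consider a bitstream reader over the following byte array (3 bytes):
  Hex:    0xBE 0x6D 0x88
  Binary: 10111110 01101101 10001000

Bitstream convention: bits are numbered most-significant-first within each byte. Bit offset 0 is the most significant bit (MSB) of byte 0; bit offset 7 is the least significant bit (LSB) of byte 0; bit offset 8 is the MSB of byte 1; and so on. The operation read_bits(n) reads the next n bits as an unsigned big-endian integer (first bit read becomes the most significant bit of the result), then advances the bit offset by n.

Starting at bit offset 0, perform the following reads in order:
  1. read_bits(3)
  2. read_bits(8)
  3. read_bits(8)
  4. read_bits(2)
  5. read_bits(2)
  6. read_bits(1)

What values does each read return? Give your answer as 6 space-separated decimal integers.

Answer: 5 243 108 1 0 0

Derivation:
Read 1: bits[0:3] width=3 -> value=5 (bin 101); offset now 3 = byte 0 bit 3; 21 bits remain
Read 2: bits[3:11] width=8 -> value=243 (bin 11110011); offset now 11 = byte 1 bit 3; 13 bits remain
Read 3: bits[11:19] width=8 -> value=108 (bin 01101100); offset now 19 = byte 2 bit 3; 5 bits remain
Read 4: bits[19:21] width=2 -> value=1 (bin 01); offset now 21 = byte 2 bit 5; 3 bits remain
Read 5: bits[21:23] width=2 -> value=0 (bin 00); offset now 23 = byte 2 bit 7; 1 bits remain
Read 6: bits[23:24] width=1 -> value=0 (bin 0); offset now 24 = byte 3 bit 0; 0 bits remain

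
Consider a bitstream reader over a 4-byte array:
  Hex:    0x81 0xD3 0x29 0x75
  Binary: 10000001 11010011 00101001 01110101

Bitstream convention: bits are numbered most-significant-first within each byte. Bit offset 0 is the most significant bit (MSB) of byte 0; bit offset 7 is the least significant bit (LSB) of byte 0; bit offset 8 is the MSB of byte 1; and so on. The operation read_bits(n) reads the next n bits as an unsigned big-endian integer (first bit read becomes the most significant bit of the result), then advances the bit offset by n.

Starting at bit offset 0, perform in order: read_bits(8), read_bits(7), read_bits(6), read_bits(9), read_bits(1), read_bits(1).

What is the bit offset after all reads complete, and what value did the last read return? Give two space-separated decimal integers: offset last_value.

Read 1: bits[0:8] width=8 -> value=129 (bin 10000001); offset now 8 = byte 1 bit 0; 24 bits remain
Read 2: bits[8:15] width=7 -> value=105 (bin 1101001); offset now 15 = byte 1 bit 7; 17 bits remain
Read 3: bits[15:21] width=6 -> value=37 (bin 100101); offset now 21 = byte 2 bit 5; 11 bits remain
Read 4: bits[21:30] width=9 -> value=93 (bin 001011101); offset now 30 = byte 3 bit 6; 2 bits remain
Read 5: bits[30:31] width=1 -> value=0 (bin 0); offset now 31 = byte 3 bit 7; 1 bits remain
Read 6: bits[31:32] width=1 -> value=1 (bin 1); offset now 32 = byte 4 bit 0; 0 bits remain

Answer: 32 1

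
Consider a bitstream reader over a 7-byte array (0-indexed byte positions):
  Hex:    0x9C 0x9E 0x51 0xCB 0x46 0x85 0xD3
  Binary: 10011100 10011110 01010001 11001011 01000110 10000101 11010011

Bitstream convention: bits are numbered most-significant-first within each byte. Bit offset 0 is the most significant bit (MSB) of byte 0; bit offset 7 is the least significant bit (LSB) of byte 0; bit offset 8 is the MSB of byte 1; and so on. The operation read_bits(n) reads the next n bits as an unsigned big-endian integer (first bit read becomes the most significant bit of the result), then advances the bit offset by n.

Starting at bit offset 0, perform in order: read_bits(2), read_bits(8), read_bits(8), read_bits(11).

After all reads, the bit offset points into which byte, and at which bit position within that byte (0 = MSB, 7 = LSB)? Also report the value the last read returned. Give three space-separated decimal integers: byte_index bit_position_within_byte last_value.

Read 1: bits[0:2] width=2 -> value=2 (bin 10); offset now 2 = byte 0 bit 2; 54 bits remain
Read 2: bits[2:10] width=8 -> value=114 (bin 01110010); offset now 10 = byte 1 bit 2; 46 bits remain
Read 3: bits[10:18] width=8 -> value=121 (bin 01111001); offset now 18 = byte 2 bit 2; 38 bits remain
Read 4: bits[18:29] width=11 -> value=569 (bin 01000111001); offset now 29 = byte 3 bit 5; 27 bits remain

Answer: 3 5 569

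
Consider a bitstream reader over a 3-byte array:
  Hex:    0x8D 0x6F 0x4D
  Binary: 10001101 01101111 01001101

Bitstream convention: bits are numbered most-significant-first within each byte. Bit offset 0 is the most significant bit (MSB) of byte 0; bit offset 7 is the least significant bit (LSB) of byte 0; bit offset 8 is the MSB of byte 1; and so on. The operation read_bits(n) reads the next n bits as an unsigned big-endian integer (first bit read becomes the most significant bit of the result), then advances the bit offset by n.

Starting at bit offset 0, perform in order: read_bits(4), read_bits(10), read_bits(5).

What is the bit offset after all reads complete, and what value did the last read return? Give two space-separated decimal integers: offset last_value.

Answer: 19 26

Derivation:
Read 1: bits[0:4] width=4 -> value=8 (bin 1000); offset now 4 = byte 0 bit 4; 20 bits remain
Read 2: bits[4:14] width=10 -> value=859 (bin 1101011011); offset now 14 = byte 1 bit 6; 10 bits remain
Read 3: bits[14:19] width=5 -> value=26 (bin 11010); offset now 19 = byte 2 bit 3; 5 bits remain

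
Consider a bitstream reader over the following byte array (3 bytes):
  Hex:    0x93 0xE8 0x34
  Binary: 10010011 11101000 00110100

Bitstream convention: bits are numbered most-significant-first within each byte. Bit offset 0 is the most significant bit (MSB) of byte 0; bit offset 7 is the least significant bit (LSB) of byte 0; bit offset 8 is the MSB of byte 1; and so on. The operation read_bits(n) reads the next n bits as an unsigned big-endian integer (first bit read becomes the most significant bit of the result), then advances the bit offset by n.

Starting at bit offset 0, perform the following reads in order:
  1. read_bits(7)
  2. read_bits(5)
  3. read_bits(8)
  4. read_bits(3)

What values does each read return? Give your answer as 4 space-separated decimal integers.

Answer: 73 30 131 2

Derivation:
Read 1: bits[0:7] width=7 -> value=73 (bin 1001001); offset now 7 = byte 0 bit 7; 17 bits remain
Read 2: bits[7:12] width=5 -> value=30 (bin 11110); offset now 12 = byte 1 bit 4; 12 bits remain
Read 3: bits[12:20] width=8 -> value=131 (bin 10000011); offset now 20 = byte 2 bit 4; 4 bits remain
Read 4: bits[20:23] width=3 -> value=2 (bin 010); offset now 23 = byte 2 bit 7; 1 bits remain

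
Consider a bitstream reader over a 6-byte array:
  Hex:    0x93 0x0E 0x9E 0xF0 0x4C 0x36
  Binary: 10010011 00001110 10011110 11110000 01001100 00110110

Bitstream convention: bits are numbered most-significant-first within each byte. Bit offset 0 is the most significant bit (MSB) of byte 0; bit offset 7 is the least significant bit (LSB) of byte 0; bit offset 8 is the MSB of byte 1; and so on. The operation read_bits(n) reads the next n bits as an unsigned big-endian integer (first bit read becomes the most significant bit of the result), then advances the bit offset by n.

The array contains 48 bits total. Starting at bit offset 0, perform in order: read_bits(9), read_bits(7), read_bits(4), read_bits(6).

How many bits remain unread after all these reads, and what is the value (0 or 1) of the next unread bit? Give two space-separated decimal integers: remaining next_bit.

Read 1: bits[0:9] width=9 -> value=294 (bin 100100110); offset now 9 = byte 1 bit 1; 39 bits remain
Read 2: bits[9:16] width=7 -> value=14 (bin 0001110); offset now 16 = byte 2 bit 0; 32 bits remain
Read 3: bits[16:20] width=4 -> value=9 (bin 1001); offset now 20 = byte 2 bit 4; 28 bits remain
Read 4: bits[20:26] width=6 -> value=59 (bin 111011); offset now 26 = byte 3 bit 2; 22 bits remain

Answer: 22 1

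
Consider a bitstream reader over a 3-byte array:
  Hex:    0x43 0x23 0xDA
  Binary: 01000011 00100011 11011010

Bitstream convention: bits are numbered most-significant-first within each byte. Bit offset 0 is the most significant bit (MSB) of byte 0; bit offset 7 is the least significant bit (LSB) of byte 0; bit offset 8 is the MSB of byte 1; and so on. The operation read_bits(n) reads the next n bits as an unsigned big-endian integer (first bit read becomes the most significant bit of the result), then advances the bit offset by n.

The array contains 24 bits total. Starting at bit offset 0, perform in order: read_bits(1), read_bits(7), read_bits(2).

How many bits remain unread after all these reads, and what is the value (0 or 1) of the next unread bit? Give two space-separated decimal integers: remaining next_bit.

Read 1: bits[0:1] width=1 -> value=0 (bin 0); offset now 1 = byte 0 bit 1; 23 bits remain
Read 2: bits[1:8] width=7 -> value=67 (bin 1000011); offset now 8 = byte 1 bit 0; 16 bits remain
Read 3: bits[8:10] width=2 -> value=0 (bin 00); offset now 10 = byte 1 bit 2; 14 bits remain

Answer: 14 1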